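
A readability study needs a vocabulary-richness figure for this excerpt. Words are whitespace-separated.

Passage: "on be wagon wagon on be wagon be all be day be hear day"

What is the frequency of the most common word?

5

Frequencies: be:5, wagon:3, on:2, day:2, all:1, hear:1
Most common: 'be' with frequency 5.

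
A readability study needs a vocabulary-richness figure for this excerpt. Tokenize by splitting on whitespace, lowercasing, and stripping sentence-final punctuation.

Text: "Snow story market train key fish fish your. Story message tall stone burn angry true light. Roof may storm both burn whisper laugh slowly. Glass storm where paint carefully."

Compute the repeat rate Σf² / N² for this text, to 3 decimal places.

0.044

Frequencies: story:2, fish:2, burn:2, storm:2, snow:1, market:1, train:1, key:1, your:1, message:1, tall:1, stone:1, angry:1, true:1, light:1, roof:1, may:1, both:1, whisper:1, laugh:1, … (5 more, each freq 1)
Σf² = 37; N² = 841
Repeat rate = 37 / 841 = 0.044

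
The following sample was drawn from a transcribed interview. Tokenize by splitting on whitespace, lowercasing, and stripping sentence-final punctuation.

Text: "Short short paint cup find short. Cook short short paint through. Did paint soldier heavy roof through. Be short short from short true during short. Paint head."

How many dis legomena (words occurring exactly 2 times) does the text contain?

Frequencies: short:9, paint:4, through:2, cup:1, find:1, cook:1, did:1, soldier:1, heavy:1, roof:1, be:1, from:1, true:1, during:1, head:1
Words with frequency 2: through

1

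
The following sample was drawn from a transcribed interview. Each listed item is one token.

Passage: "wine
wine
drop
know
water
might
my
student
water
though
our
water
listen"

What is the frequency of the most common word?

3

Frequencies: water:3, wine:2, drop:1, know:1, might:1, my:1, student:1, though:1, our:1, listen:1
Most common: 'water' with frequency 3.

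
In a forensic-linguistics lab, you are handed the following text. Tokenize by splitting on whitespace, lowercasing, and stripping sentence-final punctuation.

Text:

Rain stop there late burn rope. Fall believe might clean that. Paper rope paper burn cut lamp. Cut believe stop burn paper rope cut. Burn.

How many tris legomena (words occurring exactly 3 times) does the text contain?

3

Frequencies: burn:4, rope:3, paper:3, cut:3, stop:2, believe:2, rain:1, there:1, late:1, fall:1, might:1, clean:1, that:1, lamp:1
Words with frequency 3: cut, paper, rope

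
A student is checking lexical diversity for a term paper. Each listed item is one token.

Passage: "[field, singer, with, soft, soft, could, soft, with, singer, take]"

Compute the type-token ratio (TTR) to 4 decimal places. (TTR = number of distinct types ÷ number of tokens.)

0.6000

N = 10 tokens, V = 6 types.
TTR = V / N = 6 / 10 = 0.6000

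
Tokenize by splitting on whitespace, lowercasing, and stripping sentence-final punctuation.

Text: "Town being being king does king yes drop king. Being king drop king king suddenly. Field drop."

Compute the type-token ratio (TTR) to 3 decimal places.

N = 17 tokens, V = 8 types.
TTR = V / N = 8 / 17 = 0.471

0.471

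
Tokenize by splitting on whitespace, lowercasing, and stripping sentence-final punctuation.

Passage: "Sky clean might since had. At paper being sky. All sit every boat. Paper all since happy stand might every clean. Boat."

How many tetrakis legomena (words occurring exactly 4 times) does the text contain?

Frequencies: sky:2, clean:2, might:2, since:2, paper:2, all:2, every:2, boat:2, had:1, at:1, being:1, sit:1, happy:1, stand:1
Words with frequency 4: (none)

0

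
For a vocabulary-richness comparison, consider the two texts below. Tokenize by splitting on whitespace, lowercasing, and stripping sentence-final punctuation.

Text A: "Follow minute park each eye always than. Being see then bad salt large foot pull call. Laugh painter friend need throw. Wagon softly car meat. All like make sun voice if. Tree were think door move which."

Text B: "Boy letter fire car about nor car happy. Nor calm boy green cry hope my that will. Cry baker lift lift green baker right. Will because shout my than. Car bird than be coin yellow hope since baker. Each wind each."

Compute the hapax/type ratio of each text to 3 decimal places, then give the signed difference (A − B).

0.444

A: hapax=37, V=37, ratio=1.000
B: hapax=15, V=27, ratio=0.556
Difference = 1.000 − 0.556 = 0.444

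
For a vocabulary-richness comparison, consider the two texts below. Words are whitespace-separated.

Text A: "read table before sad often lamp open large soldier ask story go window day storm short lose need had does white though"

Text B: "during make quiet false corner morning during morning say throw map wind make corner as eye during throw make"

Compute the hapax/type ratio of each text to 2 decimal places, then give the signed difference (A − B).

A: hapax=22, V=22, ratio=1.00
B: hapax=7, V=12, ratio=0.58
Difference = 1.00 − 0.58 = 0.42

0.42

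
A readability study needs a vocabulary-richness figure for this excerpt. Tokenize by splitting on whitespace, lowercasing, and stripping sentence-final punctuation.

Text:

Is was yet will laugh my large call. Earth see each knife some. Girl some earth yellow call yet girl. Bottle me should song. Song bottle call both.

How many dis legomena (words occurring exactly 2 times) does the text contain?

Frequencies: call:3, yet:2, earth:2, some:2, girl:2, bottle:2, song:2, is:1, was:1, will:1, laugh:1, my:1, large:1, see:1, each:1, knife:1, yellow:1, me:1, should:1, both:1
Words with frequency 2: bottle, earth, girl, some, song, yet

6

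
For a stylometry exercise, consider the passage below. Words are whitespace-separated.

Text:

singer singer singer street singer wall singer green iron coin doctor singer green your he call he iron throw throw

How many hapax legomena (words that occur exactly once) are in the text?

Frequencies: singer:6, green:2, iron:2, he:2, throw:2, street:1, wall:1, coin:1, doctor:1, your:1, call:1
Hapax (freq=1): call, coin, doctor, street, wall, your

6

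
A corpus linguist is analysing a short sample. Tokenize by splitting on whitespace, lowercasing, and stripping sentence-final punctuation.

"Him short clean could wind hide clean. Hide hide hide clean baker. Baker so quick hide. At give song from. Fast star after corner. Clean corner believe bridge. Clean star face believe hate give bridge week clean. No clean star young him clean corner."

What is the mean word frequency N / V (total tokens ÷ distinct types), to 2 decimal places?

N = 44 tokens, V = 24 types.
Mean frequency = N / V = 44 / 24 = 1.83

1.83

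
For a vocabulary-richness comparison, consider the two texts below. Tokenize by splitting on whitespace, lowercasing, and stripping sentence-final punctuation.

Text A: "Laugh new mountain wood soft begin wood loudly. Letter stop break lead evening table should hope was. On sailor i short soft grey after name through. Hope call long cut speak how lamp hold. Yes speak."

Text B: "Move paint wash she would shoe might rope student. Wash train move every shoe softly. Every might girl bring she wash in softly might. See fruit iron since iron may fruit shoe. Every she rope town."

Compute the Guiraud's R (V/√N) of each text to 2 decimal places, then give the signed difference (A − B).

A: V=32, N=36, R=5.33
B: V=21, N=36, R=3.50
Difference = 5.33 − 3.50 = 1.83

1.83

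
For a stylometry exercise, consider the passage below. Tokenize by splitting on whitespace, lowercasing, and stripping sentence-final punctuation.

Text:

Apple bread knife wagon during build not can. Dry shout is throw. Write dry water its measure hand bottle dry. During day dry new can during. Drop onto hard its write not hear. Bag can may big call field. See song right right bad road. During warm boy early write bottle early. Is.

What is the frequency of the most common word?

Frequencies: during:4, dry:4, can:3, write:3, not:2, is:2, its:2, bottle:2, right:2, early:2, apple:1, bread:1, knife:1, wagon:1, build:1, shout:1, throw:1, water:1, measure:1, hand:1, … (17 more, each freq 1)
Most common: 'during' with frequency 4.

4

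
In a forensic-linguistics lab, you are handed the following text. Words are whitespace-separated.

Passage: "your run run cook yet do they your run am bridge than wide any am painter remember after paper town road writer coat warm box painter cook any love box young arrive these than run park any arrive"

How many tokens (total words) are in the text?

38

Tokens: your, run, run, cook, yet, do, they, your, run, am, bridge, than, wide, any, am, painter, remember, after, paper, town, road, writer, coat, warm, box, painter, cook, any, love, box, young, arrive, these, than, run, park, any, arrive
N = 38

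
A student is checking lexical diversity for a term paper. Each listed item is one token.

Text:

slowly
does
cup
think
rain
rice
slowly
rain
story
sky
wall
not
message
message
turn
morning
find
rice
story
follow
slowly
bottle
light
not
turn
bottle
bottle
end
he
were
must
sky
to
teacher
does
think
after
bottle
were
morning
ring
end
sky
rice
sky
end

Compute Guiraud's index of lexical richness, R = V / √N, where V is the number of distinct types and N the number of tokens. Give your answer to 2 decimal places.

N = 46, V = 25.
√N = 6.782330
R = 25 / 6.782330 = 3.69

3.69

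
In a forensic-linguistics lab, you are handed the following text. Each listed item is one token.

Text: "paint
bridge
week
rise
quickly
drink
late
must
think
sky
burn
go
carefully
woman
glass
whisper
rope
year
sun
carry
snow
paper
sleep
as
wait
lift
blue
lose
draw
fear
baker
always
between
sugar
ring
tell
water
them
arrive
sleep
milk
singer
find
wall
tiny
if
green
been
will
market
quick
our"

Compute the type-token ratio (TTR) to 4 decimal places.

0.9808

N = 52 tokens, V = 51 types.
TTR = V / N = 51 / 52 = 0.9808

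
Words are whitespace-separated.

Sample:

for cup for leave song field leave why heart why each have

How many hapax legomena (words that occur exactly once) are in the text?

6

Frequencies: for:2, leave:2, why:2, cup:1, song:1, field:1, heart:1, each:1, have:1
Hapax (freq=1): cup, each, field, have, heart, song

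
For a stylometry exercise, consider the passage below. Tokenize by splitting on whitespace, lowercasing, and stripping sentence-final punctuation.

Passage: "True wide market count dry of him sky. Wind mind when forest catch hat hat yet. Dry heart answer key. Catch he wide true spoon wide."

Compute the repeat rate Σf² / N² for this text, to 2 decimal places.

Frequencies: wide:3, true:2, dry:2, catch:2, hat:2, market:1, count:1, of:1, him:1, sky:1, wind:1, mind:1, when:1, forest:1, yet:1, heart:1, answer:1, key:1, he:1, spoon:1
Σf² = 40; N² = 676
Repeat rate = 40 / 676 = 0.06

0.06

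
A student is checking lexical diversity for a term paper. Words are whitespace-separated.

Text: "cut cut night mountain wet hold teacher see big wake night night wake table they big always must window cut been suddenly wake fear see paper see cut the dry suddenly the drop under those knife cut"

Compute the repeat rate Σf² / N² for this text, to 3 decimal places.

0.059

Frequencies: cut:5, night:3, see:3, wake:3, big:2, suddenly:2, the:2, mountain:1, wet:1, hold:1, teacher:1, table:1, they:1, always:1, must:1, window:1, been:1, fear:1, paper:1, dry:1, … (4 more, each freq 1)
Σf² = 81; N² = 1369
Repeat rate = 81 / 1369 = 0.059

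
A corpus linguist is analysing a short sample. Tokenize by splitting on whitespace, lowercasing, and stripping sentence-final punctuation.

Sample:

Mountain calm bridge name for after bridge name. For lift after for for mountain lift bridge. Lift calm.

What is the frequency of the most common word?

Frequencies: for:4, bridge:3, lift:3, mountain:2, calm:2, name:2, after:2
Most common: 'for' with frequency 4.

4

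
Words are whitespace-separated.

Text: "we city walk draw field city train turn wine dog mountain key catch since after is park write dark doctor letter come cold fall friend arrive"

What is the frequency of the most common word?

2

Frequencies: city:2, we:1, walk:1, draw:1, field:1, train:1, turn:1, wine:1, dog:1, mountain:1, key:1, catch:1, since:1, after:1, is:1, park:1, write:1, dark:1, doctor:1, letter:1, … (5 more, each freq 1)
Most common: 'city' with frequency 2.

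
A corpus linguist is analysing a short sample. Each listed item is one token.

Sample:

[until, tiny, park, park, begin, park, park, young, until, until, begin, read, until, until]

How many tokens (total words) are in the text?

14

Tokens: until, tiny, park, park, begin, park, park, young, until, until, begin, read, until, until
N = 14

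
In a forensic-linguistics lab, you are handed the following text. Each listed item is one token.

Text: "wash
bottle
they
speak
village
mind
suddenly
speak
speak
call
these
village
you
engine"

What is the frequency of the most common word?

3

Frequencies: speak:3, village:2, wash:1, bottle:1, they:1, mind:1, suddenly:1, call:1, these:1, you:1, engine:1
Most common: 'speak' with frequency 3.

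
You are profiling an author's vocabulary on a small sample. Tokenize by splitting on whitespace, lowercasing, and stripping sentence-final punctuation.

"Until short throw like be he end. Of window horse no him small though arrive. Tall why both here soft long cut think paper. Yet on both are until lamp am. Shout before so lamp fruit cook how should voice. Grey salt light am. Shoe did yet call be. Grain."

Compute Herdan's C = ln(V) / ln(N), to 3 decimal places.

N = 50, V = 44.
ln(V) = 3.784190, ln(N) = 3.912023
C = 3.784190 / 3.912023 = 0.967

0.967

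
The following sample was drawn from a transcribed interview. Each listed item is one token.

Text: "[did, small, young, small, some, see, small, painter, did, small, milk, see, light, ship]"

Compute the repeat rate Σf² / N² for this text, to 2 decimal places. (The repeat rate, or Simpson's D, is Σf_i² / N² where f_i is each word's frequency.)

0.15

Frequencies: small:4, did:2, see:2, young:1, some:1, painter:1, milk:1, light:1, ship:1
Σf² = 30; N² = 196
Repeat rate = 30 / 196 = 0.15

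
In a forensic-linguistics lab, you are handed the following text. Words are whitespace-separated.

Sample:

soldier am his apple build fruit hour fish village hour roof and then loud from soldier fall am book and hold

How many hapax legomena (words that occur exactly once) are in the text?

13

Frequencies: soldier:2, am:2, hour:2, and:2, his:1, apple:1, build:1, fruit:1, fish:1, village:1, roof:1, then:1, loud:1, from:1, fall:1, book:1, hold:1
Hapax (freq=1): apple, book, build, fall, fish, from, fruit, his, hold, loud, roof, then, village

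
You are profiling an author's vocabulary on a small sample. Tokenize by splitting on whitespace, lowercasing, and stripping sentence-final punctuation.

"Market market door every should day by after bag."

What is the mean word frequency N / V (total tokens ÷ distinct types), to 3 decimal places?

N = 9 tokens, V = 8 types.
Mean frequency = N / V = 9 / 8 = 1.125

1.125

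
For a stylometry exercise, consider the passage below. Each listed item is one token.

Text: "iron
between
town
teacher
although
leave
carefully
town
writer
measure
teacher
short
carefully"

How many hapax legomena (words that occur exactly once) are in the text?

Frequencies: town:2, teacher:2, carefully:2, iron:1, between:1, although:1, leave:1, writer:1, measure:1, short:1
Hapax (freq=1): although, between, iron, leave, measure, short, writer

7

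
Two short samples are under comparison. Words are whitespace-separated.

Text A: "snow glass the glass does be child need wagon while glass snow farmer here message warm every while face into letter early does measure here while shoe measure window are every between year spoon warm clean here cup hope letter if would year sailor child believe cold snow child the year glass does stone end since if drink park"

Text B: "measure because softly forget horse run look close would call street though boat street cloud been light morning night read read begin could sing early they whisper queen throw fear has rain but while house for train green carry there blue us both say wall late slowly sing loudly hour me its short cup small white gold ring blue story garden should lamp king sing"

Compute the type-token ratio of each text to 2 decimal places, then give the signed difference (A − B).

TTR(A) = 38/59 = 0.64
TTR(B) = 60/65 = 0.92
Difference = 0.64 − 0.92 = -0.28

-0.28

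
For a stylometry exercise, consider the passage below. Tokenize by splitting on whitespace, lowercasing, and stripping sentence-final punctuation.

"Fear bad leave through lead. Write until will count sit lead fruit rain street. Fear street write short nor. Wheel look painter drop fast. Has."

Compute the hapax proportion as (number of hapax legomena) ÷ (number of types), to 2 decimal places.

Frequencies: fear:2, lead:2, write:2, street:2, bad:1, leave:1, through:1, until:1, will:1, count:1, sit:1, fruit:1, rain:1, short:1, nor:1, wheel:1, look:1, painter:1, drop:1, fast:1, … (1 more, each freq 1)
Hapax count = 17; type count = 21.
Ratio = 17 / 21 = 0.81

0.81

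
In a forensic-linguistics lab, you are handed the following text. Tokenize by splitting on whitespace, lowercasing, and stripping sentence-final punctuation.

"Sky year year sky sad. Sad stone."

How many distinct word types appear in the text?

Distinct types: {sad, sky, stone, year}
V = 4

4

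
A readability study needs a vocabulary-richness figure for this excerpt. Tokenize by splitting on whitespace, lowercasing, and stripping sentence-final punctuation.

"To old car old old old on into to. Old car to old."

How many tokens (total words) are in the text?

13

Tokens: to, old, car, old, old, old, on, into, to, old, car, to, old
N = 13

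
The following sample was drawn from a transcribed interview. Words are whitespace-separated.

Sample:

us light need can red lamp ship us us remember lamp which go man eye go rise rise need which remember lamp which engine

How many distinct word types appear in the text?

14

Distinct types: {can, engine, eye, go, lamp, light, man, need, red, remember, rise, ship, us, which}
V = 14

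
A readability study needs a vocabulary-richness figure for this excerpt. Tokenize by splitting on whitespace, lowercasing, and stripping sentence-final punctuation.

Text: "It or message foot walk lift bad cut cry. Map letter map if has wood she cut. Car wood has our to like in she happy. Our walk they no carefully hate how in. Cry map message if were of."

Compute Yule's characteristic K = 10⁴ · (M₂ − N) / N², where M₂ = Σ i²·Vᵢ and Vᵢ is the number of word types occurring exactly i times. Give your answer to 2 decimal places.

162.50

Frequencies: map:3, message:2, walk:2, cut:2, cry:2, if:2, has:2, wood:2, she:2, our:2, in:2, it:1, or:1, foot:1, lift:1, bad:1, letter:1, car:1, to:1, like:1, … (8 more, each freq 1)
N = 40. Frequency spectrum: V_1=17, V_2=10, V_3=1
M₂ = 1²·17 + 2²·10 + 3²·1 = 66
K = 10000 × (66 − 40) / 40² = 162.50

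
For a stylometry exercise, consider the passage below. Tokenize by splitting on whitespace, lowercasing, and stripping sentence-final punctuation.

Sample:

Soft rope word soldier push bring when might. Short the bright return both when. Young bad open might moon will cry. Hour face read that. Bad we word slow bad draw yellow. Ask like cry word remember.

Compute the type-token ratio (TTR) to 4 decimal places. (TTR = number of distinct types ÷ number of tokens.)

0.8108

N = 37 tokens, V = 30 types.
TTR = V / N = 30 / 37 = 0.8108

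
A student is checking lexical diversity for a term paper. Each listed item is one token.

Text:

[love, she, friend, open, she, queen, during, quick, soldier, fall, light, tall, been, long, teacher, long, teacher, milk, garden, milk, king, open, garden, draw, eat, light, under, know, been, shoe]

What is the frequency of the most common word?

2

Frequencies: she:2, open:2, light:2, been:2, long:2, teacher:2, milk:2, garden:2, love:1, friend:1, queen:1, during:1, quick:1, soldier:1, fall:1, tall:1, king:1, draw:1, eat:1, under:1, … (2 more, each freq 1)
Most common: 'she' with frequency 2.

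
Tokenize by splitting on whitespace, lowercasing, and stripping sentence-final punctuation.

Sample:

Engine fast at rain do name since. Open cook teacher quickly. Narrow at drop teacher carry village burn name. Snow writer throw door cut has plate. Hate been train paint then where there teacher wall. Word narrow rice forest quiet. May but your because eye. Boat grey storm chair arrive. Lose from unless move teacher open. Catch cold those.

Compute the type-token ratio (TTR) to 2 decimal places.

N = 59 tokens, V = 52 types.
TTR = V / N = 52 / 59 = 0.88

0.88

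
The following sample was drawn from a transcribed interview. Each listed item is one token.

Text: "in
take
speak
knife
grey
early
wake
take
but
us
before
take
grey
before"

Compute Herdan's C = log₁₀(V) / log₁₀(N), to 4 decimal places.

N = 14, V = 10.
log₁₀(V) = 1.000000, log₁₀(N) = 1.146128
C = 1.000000 / 1.146128 = 0.8725

0.8725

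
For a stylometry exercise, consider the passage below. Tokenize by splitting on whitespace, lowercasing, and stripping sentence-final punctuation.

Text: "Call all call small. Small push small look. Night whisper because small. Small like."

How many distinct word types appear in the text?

Distinct types: {all, because, call, like, look, night, push, small, whisper}
V = 9

9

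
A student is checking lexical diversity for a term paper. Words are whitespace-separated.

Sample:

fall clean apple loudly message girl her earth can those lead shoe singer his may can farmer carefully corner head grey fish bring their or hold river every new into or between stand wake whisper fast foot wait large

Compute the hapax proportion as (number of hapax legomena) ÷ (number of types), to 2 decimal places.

0.95

Frequencies: can:2, or:2, fall:1, clean:1, apple:1, loudly:1, message:1, girl:1, her:1, earth:1, those:1, lead:1, shoe:1, singer:1, his:1, may:1, farmer:1, carefully:1, corner:1, head:1, … (17 more, each freq 1)
Hapax count = 35; type count = 37.
Ratio = 35 / 37 = 0.95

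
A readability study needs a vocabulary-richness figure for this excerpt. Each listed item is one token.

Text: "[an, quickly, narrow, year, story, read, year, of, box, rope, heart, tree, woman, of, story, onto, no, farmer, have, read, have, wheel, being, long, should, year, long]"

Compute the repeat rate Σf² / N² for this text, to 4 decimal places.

0.0590

Frequencies: year:3, story:2, read:2, of:2, have:2, long:2, an:1, quickly:1, narrow:1, box:1, rope:1, heart:1, tree:1, woman:1, onto:1, no:1, farmer:1, wheel:1, being:1, should:1
Σf² = 43; N² = 729
Repeat rate = 43 / 729 = 0.0590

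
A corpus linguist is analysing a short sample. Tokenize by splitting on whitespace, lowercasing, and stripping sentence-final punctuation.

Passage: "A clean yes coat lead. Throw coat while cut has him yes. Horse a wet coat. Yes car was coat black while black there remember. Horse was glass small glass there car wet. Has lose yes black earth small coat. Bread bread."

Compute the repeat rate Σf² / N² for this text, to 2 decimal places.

0.06

Frequencies: coat:5, yes:4, black:3, a:2, while:2, has:2, horse:2, wet:2, car:2, was:2, there:2, glass:2, small:2, bread:2, clean:1, lead:1, throw:1, cut:1, him:1, remember:1, … (2 more, each freq 1)
Σf² = 102; N² = 1764
Repeat rate = 102 / 1764 = 0.06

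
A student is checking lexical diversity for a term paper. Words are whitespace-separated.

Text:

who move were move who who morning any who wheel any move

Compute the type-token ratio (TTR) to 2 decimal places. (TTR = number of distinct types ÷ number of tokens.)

N = 12 tokens, V = 6 types.
TTR = V / N = 6 / 12 = 0.50

0.50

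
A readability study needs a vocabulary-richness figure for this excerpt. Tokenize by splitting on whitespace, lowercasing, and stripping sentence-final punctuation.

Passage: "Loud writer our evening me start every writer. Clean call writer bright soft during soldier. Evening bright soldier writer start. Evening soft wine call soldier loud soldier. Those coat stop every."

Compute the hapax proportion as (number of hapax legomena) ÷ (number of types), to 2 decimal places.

0.47

Frequencies: writer:4, soldier:4, evening:3, loud:2, start:2, every:2, call:2, bright:2, soft:2, our:1, me:1, clean:1, during:1, wine:1, those:1, coat:1, stop:1
Hapax count = 8; type count = 17.
Ratio = 8 / 17 = 0.47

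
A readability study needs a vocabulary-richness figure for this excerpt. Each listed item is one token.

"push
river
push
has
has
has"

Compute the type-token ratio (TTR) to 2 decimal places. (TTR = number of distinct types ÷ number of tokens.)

N = 6 tokens, V = 3 types.
TTR = V / N = 3 / 6 = 0.50

0.50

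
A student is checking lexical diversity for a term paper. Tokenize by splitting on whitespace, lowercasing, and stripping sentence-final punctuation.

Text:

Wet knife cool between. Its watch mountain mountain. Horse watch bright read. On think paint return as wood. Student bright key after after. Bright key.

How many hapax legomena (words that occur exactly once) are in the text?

Frequencies: bright:3, watch:2, mountain:2, key:2, after:2, wet:1, knife:1, cool:1, between:1, its:1, horse:1, read:1, on:1, think:1, paint:1, return:1, as:1, wood:1, student:1
Hapax (freq=1): as, between, cool, horse, its, knife, on, paint, read, return, student, think, wet, wood

14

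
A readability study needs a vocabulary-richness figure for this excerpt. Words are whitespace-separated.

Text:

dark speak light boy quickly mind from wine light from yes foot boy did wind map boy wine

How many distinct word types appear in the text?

13

Distinct types: {boy, dark, did, foot, from, light, map, mind, quickly, speak, wind, wine, yes}
V = 13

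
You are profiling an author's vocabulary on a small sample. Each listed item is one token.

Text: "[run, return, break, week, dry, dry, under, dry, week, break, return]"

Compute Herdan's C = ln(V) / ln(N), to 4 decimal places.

N = 11, V = 6.
ln(V) = 1.791759, ln(N) = 2.397895
C = 1.791759 / 2.397895 = 0.7472

0.7472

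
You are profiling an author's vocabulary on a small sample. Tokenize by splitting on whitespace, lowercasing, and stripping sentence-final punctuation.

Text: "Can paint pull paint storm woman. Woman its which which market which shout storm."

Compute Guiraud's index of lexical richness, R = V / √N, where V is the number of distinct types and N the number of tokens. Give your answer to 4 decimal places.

2.4054

N = 14, V = 9.
√N = 3.741657
R = 9 / 3.741657 = 2.4054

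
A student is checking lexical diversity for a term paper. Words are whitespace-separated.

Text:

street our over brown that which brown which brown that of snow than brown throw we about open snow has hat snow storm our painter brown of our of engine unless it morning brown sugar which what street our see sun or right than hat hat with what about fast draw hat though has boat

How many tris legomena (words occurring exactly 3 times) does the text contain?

Frequencies: brown:6, our:4, hat:4, which:3, of:3, snow:3, street:2, that:2, than:2, about:2, has:2, what:2, over:1, throw:1, we:1, open:1, storm:1, painter:1, engine:1, unless:1, … (12 more, each freq 1)
Words with frequency 3: of, snow, which

3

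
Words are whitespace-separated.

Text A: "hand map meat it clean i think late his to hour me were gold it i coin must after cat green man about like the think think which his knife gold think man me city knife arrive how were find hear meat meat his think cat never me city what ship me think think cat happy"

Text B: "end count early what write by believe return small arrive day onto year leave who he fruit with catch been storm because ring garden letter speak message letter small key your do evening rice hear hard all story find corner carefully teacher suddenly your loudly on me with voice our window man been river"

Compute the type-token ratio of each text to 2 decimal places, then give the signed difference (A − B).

TTR(A) = 34/56 = 0.61
TTR(B) = 49/54 = 0.91
Difference = 0.61 − 0.91 = -0.30

-0.30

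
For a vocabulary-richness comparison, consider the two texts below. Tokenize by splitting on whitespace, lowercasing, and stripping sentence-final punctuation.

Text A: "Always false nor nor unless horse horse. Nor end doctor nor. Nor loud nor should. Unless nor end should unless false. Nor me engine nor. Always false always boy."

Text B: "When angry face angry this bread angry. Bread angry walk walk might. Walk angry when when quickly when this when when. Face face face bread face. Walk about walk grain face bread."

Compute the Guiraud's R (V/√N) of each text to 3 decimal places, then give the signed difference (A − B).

0.460

A: V=12, N=29, R=2.228
B: V=10, N=32, R=1.768
Difference = 2.228 − 1.768 = 0.460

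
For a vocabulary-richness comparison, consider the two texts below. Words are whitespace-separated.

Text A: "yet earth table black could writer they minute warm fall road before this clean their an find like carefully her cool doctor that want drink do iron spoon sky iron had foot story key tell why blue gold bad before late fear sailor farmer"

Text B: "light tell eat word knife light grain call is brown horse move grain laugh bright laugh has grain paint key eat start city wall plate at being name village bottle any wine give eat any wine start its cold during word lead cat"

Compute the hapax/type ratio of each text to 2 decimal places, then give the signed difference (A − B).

A: hapax=40, V=42, ratio=0.95
B: hapax=25, V=33, ratio=0.76
Difference = 0.95 − 0.76 = 0.19

0.19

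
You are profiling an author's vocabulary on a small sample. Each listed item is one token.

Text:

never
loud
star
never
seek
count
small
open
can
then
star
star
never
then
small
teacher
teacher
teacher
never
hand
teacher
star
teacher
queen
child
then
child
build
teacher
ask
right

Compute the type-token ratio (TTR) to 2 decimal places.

0.52

N = 31 tokens, V = 16 types.
TTR = V / N = 16 / 31 = 0.52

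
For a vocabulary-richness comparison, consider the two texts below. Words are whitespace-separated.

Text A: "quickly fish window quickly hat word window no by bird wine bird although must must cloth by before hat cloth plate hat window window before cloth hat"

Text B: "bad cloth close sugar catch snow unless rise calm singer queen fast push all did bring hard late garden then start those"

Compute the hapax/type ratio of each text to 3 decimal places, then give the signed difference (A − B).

A: hapax=6, V=14, ratio=0.429
B: hapax=22, V=22, ratio=1.000
Difference = 0.429 − 1.000 = -0.571

-0.571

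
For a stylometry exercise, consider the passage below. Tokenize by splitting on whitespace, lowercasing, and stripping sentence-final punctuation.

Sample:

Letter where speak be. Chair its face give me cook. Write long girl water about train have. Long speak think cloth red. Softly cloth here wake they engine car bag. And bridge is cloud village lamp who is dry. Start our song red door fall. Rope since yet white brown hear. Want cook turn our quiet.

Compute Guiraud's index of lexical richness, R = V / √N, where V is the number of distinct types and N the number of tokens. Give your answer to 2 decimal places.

N = 56, V = 49.
√N = 7.483315
R = 49 / 7.483315 = 6.55

6.55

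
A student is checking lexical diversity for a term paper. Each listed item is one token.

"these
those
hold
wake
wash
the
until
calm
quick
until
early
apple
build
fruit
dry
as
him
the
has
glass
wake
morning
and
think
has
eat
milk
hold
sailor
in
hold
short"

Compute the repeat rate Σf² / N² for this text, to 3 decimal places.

0.045

Frequencies: hold:3, wake:2, the:2, until:2, has:2, these:1, those:1, wash:1, calm:1, quick:1, early:1, apple:1, build:1, fruit:1, dry:1, as:1, him:1, glass:1, morning:1, and:1, … (6 more, each freq 1)
Σf² = 46; N² = 1024
Repeat rate = 46 / 1024 = 0.045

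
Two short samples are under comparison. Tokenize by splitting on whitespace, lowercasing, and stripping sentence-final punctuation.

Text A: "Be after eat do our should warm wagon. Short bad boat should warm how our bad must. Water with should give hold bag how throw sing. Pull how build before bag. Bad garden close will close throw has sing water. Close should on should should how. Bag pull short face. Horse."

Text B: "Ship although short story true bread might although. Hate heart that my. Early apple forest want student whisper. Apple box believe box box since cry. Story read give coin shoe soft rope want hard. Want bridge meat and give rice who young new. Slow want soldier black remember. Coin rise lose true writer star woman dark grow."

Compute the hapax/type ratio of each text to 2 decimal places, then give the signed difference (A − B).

A: hapax=18, V=30, ratio=0.60
B: hapax=38, V=46, ratio=0.83
Difference = 0.60 − 0.83 = -0.23

-0.23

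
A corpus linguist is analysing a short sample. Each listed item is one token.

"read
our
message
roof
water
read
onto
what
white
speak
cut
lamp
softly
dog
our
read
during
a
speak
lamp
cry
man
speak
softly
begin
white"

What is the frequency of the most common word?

3

Frequencies: read:3, speak:3, our:2, white:2, lamp:2, softly:2, message:1, roof:1, water:1, onto:1, what:1, cut:1, dog:1, during:1, a:1, cry:1, man:1, begin:1
Most common: 'read' with frequency 3.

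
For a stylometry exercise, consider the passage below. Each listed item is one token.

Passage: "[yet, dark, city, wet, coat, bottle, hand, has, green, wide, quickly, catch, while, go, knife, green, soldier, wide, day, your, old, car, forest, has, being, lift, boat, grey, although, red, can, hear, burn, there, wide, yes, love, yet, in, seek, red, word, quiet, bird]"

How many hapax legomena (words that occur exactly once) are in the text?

Frequencies: wide:3, yet:2, has:2, green:2, red:2, dark:1, city:1, wet:1, coat:1, bottle:1, hand:1, quickly:1, catch:1, while:1, go:1, knife:1, soldier:1, day:1, your:1, old:1, … (18 more, each freq 1)
Hapax (freq=1): although, being, bird, boat, bottle, burn, can, car, catch, city, coat, dark, day, forest, go, grey, hand, hear, in, knife, lift, love, old, quickly, quiet, seek, soldier, there, wet, while, word, yes, your

33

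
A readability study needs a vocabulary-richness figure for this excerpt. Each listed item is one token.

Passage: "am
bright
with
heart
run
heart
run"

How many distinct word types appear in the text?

Distinct types: {am, bright, heart, run, with}
V = 5

5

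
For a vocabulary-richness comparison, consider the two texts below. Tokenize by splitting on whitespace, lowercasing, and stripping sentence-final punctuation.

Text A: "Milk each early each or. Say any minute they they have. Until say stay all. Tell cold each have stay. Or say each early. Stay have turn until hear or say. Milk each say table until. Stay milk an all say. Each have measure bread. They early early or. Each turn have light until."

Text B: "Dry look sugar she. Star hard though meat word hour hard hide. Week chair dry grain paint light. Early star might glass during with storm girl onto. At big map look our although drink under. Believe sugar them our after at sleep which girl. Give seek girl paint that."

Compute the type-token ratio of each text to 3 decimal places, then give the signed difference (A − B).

TTR(A) = 21/54 = 0.389
TTR(B) = 39/49 = 0.796
Difference = 0.389 − 0.796 = -0.407

-0.407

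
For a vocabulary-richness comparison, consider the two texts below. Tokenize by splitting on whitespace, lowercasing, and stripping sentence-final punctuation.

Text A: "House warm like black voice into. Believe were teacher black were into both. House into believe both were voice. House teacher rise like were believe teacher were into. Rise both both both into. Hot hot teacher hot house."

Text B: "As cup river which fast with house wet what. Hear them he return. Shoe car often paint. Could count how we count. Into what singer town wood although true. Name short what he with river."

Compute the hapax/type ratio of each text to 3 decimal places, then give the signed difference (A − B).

-0.745

A: hapax=1, V=12, ratio=0.083
B: hapax=24, V=29, ratio=0.828
Difference = 0.083 − 0.828 = -0.745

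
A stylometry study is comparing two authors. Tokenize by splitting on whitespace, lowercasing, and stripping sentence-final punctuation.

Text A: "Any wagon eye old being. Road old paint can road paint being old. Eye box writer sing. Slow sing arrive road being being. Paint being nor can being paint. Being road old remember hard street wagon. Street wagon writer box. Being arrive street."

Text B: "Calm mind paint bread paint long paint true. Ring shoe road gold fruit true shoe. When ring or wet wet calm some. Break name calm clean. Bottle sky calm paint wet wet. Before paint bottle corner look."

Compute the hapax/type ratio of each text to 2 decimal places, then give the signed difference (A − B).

-0.41

A: hapax=5, V=17, ratio=0.29
B: hapax=16, V=23, ratio=0.70
Difference = 0.29 − 0.70 = -0.41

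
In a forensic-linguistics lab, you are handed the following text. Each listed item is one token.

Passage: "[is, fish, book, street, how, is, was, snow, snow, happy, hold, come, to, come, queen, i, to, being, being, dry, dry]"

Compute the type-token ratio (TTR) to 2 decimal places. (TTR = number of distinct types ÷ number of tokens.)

0.71

N = 21 tokens, V = 15 types.
TTR = V / N = 15 / 21 = 0.71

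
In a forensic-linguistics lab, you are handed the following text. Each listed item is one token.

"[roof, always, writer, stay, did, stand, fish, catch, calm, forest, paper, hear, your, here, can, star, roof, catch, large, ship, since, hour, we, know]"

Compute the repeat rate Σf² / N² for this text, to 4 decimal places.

Frequencies: roof:2, catch:2, always:1, writer:1, stay:1, did:1, stand:1, fish:1, calm:1, forest:1, paper:1, hear:1, your:1, here:1, can:1, star:1, large:1, ship:1, since:1, hour:1, … (2 more, each freq 1)
Σf² = 28; N² = 576
Repeat rate = 28 / 576 = 0.0486

0.0486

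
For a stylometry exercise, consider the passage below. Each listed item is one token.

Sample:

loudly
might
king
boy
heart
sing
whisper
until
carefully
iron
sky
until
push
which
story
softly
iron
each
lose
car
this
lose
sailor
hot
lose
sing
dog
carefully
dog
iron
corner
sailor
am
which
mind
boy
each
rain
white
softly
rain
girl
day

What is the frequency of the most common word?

3

Frequencies: iron:3, lose:3, boy:2, sing:2, until:2, carefully:2, which:2, softly:2, each:2, sailor:2, dog:2, rain:2, loudly:1, might:1, king:1, heart:1, whisper:1, sky:1, push:1, story:1, … (9 more, each freq 1)
Most common: 'iron' with frequency 3.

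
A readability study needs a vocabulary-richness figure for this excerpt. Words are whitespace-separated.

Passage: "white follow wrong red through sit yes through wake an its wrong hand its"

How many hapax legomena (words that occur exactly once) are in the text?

Frequencies: wrong:2, through:2, its:2, white:1, follow:1, red:1, sit:1, yes:1, wake:1, an:1, hand:1
Hapax (freq=1): an, follow, hand, red, sit, wake, white, yes

8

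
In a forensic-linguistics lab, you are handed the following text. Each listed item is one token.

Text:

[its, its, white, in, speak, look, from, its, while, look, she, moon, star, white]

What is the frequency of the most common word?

Frequencies: its:3, white:2, look:2, in:1, speak:1, from:1, while:1, she:1, moon:1, star:1
Most common: 'its' with frequency 3.

3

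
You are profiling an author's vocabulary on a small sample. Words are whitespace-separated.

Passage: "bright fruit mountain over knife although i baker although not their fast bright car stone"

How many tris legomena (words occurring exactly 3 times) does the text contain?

Frequencies: bright:2, although:2, fruit:1, mountain:1, over:1, knife:1, i:1, baker:1, not:1, their:1, fast:1, car:1, stone:1
Words with frequency 3: (none)

0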